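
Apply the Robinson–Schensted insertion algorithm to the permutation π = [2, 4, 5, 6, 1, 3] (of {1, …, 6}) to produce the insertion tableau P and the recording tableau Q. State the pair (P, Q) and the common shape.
P = [1, 3, 5, 6] / [2, 4];  Q = [1, 2, 3, 4] / [5, 6];  common shape = (4, 2)

Row-insert the values π_1, π_2, … into P one at a time, bumping the leftmost entry strictly greater than the inserted value down to the next row. The recording tableau Q records, in position (i, j), the step at which that cell was added to P.
  Insert 2 (step 1): P = [2];  Q = [1]
  Insert 4 (step 2): P = [2, 4];  Q = [1, 2]
  Insert 5 (step 3): P = [2, 4, 5];  Q = [1, 2, 3]
  Insert 6 (step 4): P = [2, 4, 5, 6];  Q = [1, 2, 3, 4]
  Insert 1 (step 5): P = [1, 4, 5, 6] / [2];  Q = [1, 2, 3, 4] / [5]
  Insert 3 (step 6): P = [1, 3, 5, 6] / [2, 4];  Q = [1, 2, 3, 4] / [5, 6]
Final shape: (4, 2).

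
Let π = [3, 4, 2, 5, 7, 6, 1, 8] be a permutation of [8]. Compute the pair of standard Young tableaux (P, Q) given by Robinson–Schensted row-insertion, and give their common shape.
P = [1, 4, 5, 6, 8] / [2, 7] / [3];  Q = [1, 2, 4, 5, 8] / [3, 6] / [7];  common shape = (5, 2, 1)

Row-insert the values π_1, π_2, … into P one at a time, bumping the leftmost entry strictly greater than the inserted value down to the next row. The recording tableau Q records, in position (i, j), the step at which that cell was added to P.
  Insert 3 (step 1): P = [3];  Q = [1]
  Insert 4 (step 2): P = [3, 4];  Q = [1, 2]
  Insert 2 (step 3): P = [2, 4] / [3];  Q = [1, 2] / [3]
  Insert 5 (step 4): P = [2, 4, 5] / [3];  Q = [1, 2, 4] / [3]
  Insert 7 (step 5): P = [2, 4, 5, 7] / [3];  Q = [1, 2, 4, 5] / [3]
  Insert 6 (step 6): P = [2, 4, 5, 6] / [3, 7];  Q = [1, 2, 4, 5] / [3, 6]
  Insert 1 (step 7): P = [1, 4, 5, 6] / [2, 7] / [3];  Q = [1, 2, 4, 5] / [3, 6] / [7]
  Insert 8 (step 8): P = [1, 4, 5, 6, 8] / [2, 7] / [3];  Q = [1, 2, 4, 5, 8] / [3, 6] / [7]
Final shape: (5, 2, 1).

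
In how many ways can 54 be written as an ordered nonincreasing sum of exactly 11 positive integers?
p(54, 11 parts) = 31316

Partitions of n into exactly k parts are in bijection with partitions of n − k into at most k parts (subtract 1 from each part). So p(54, exactly 11) = p(43, parts ≤ 11). Computing via the recurrence p(m, j) = p(m, j−1) + p(m−j, j) gives 31316.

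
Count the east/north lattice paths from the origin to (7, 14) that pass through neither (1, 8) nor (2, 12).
Number of paths = 106998

Inclusion–exclusion. Total paths: C(21, 7) = 116280. Through P₁: C(9, 1)·C(12, 6) = 8316. Through P₂: C(14, 2)·C(7, 5) = 1911. Since P₁ is strictly southwest of P₂, a monotone path through both must visit P₁ then P₂; paths through both = C(9, 1)·C(5, 1)·C(7, 5) = 945. Avoid both = 116280 − 8316 − 1911 + 945 = 106998.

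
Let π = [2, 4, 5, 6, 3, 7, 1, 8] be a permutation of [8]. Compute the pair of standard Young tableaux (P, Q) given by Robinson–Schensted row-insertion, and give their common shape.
P = [1, 3, 5, 6, 7, 8] / [2] / [4];  Q = [1, 2, 3, 4, 6, 8] / [5] / [7];  common shape = (6, 1, 1)

Row-insert the values π_1, π_2, … into P one at a time, bumping the leftmost entry strictly greater than the inserted value down to the next row. The recording tableau Q records, in position (i, j), the step at which that cell was added to P.
  Insert 2 (step 1): P = [2];  Q = [1]
  Insert 4 (step 2): P = [2, 4];  Q = [1, 2]
  Insert 5 (step 3): P = [2, 4, 5];  Q = [1, 2, 3]
  Insert 6 (step 4): P = [2, 4, 5, 6];  Q = [1, 2, 3, 4]
  Insert 3 (step 5): P = [2, 3, 5, 6] / [4];  Q = [1, 2, 3, 4] / [5]
  Insert 7 (step 6): P = [2, 3, 5, 6, 7] / [4];  Q = [1, 2, 3, 4, 6] / [5]
  Insert 1 (step 7): P = [1, 3, 5, 6, 7] / [2] / [4];  Q = [1, 2, 3, 4, 6] / [5] / [7]
  Insert 8 (step 8): P = [1, 3, 5, 6, 7, 8] / [2] / [4];  Q = [1, 2, 3, 4, 6, 8] / [5] / [7]
Final shape: (6, 1, 1).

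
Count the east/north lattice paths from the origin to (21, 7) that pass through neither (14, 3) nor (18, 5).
Number of paths = 725150

Inclusion–exclusion. Total paths: C(28, 21) = 1184040. Through P₁: C(17, 14)·C(11, 7) = 224400. Through P₂: C(23, 18)·C(5, 3) = 336490. Since P₁ is strictly southwest of P₂, a monotone path through both must visit P₁ then P₂; paths through both = C(17, 14)·C(6, 4)·C(5, 3) = 102000. Avoid both = 1184040 − 224400 − 336490 + 102000 = 725150.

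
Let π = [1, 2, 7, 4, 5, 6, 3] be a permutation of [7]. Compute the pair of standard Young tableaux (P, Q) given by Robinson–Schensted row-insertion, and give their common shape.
P = [1, 2, 3, 5, 6] / [4] / [7];  Q = [1, 2, 3, 5, 6] / [4] / [7];  common shape = (5, 1, 1)

Row-insert the values π_1, π_2, … into P one at a time, bumping the leftmost entry strictly greater than the inserted value down to the next row. The recording tableau Q records, in position (i, j), the step at which that cell was added to P.
  Insert 1 (step 1): P = [1];  Q = [1]
  Insert 2 (step 2): P = [1, 2];  Q = [1, 2]
  Insert 7 (step 3): P = [1, 2, 7];  Q = [1, 2, 3]
  Insert 4 (step 4): P = [1, 2, 4] / [7];  Q = [1, 2, 3] / [4]
  Insert 5 (step 5): P = [1, 2, 4, 5] / [7];  Q = [1, 2, 3, 5] / [4]
  Insert 6 (step 6): P = [1, 2, 4, 5, 6] / [7];  Q = [1, 2, 3, 5, 6] / [4]
  Insert 3 (step 7): P = [1, 2, 3, 5, 6] / [4] / [7];  Q = [1, 2, 3, 5, 6] / [4] / [7]
Final shape: (5, 1, 1).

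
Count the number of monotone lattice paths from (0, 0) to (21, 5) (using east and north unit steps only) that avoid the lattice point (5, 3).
Number of paths = 57212

Total paths from (0, 0) to (21, 5): C(26, 21) = 65780. Paths through (5, 3): (paths (0, 0) → (5, 3)) × (paths (5, 3) → (21, 5)) = C(8, 5) · C(18, 16) = 56 · 153 = 8568. Avoidance count = 65780 − 8568 = 57212.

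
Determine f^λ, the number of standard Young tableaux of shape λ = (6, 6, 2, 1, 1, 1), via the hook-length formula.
# SYT of shape (6, 6, 2, 1, 1, 1) = 891072

Hook-length formula: f^λ = n! / Π hook(c), product over all cells c of the Young diagram. For λ = (6, 6, 2, 1, 1, 1), n = 17 boxes. Hook lengths by row (left-to-right, top-to-bottom): [11, 7, 5, 4, 3, 2]; [10, 6, 4, 3, 2, 1]; [5, 1]; [3]; [2]; [1]. Product of hooks = 399168000. So f^λ = 17! / 399168000 = 355687428096000 / 399168000 = 891072.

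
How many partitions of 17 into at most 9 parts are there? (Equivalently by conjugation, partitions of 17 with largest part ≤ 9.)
p(17, parts ≤ 9) = 252

Use the recurrence p(n, m) = p(n, m−1) + p(n−m, m): either the largest part is < m (count p(n, m−1)) or the largest part is exactly m (remove one copy of m, count p(n−m, m)). With p(0, ·) = 1 this gives p(17, parts ≤ 9) = 252. (By conjugating Young diagrams, this also counts partitions of 17 into at most 9 parts.)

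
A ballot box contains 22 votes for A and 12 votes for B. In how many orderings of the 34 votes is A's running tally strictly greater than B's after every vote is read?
Strict-lead orderings = 161280600

Total orderings of the 34 votes with 22 for A: C(34, 22) = 548354040. By the Bertrand ballot formula (Cycle Lemma / reflection principle), the number of orderings in which A is strictly ahead of B throughout is (p − q)/(p + q) · C(p + q, p) = (22 − 12)/(22 + 12) · 548354040 = 161280600.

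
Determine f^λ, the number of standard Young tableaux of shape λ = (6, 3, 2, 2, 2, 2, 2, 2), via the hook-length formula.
# SYT of shape (6, 3, 2, 2, 2, 2, 2, 2) = 41783280

Hook-length formula: f^λ = n! / Π hook(c), product over all cells c of the Young diagram. For λ = (6, 3, 2, 2, 2, 2, 2, 2), n = 21 boxes. Hook lengths by row (left-to-right, top-to-bottom): [13, 12, 5, 3, 2, 1]; [9, 8, 1]; [7, 6]; [6, 5]; [5, 4]; [4, 3]; [3, 2]; [2, 1]. Product of hooks = 1222760448000. So f^λ = 21! / 1222760448000 = 51090942171709440000 / 1222760448000 = 41783280.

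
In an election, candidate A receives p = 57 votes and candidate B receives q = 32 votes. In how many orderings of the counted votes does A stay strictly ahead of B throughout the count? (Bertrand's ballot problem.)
Strict-lead orderings = 434838452708091198869850

Total orderings of the 89 votes with 57 for A: C(89, 57) = 1548024891640804667976666. By the Bertrand ballot formula (Cycle Lemma / reflection principle), the number of orderings in which A is strictly ahead of B throughout is (p − q)/(p + q) · C(p + q, p) = (57 − 32)/(57 + 32) · 1548024891640804667976666 = 434838452708091198869850.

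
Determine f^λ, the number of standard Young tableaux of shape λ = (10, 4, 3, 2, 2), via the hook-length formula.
# SYT of shape (10, 4, 3, 2, 2) = 161164080

Hook-length formula: f^λ = n! / Π hook(c), product over all cells c of the Young diagram. For λ = (10, 4, 3, 2, 2), n = 21 boxes. Hook lengths by row (left-to-right, top-to-bottom): [14, 13, 10, 8, 6, 5, 4, 3, 2, 1]; [7, 6, 3, 1]; [5, 4, 1]; [3, 2]; [2, 1]. Product of hooks = 317011968000. So f^λ = 21! / 317011968000 = 51090942171709440000 / 317011968000 = 161164080.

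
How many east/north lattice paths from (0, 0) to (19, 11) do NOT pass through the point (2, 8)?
Number of paths = 54576000

Total paths from (0, 0) to (19, 11): C(30, 19) = 54627300. Paths through (2, 8): (paths (0, 0) → (2, 8)) × (paths (2, 8) → (19, 11)) = C(10, 2) · C(20, 17) = 45 · 1140 = 51300. Avoidance count = 54627300 − 51300 = 54576000.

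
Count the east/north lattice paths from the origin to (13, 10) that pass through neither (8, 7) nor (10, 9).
Number of paths = 568634

Inclusion–exclusion. Total paths: C(23, 13) = 1144066. Through P₁: C(15, 8)·C(8, 5) = 360360. Through P₂: C(19, 10)·C(4, 3) = 369512. Since P₁ is strictly southwest of P₂, a monotone path through both must visit P₁ then P₂; paths through both = C(15, 8)·C(4, 2)·C(4, 3) = 154440. Avoid both = 1144066 − 360360 − 369512 + 154440 = 568634.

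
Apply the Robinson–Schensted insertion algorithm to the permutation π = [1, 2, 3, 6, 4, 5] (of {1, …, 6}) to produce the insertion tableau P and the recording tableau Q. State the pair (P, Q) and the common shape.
P = [1, 2, 3, 4, 5] / [6];  Q = [1, 2, 3, 4, 6] / [5];  common shape = (5, 1)

Row-insert the values π_1, π_2, … into P one at a time, bumping the leftmost entry strictly greater than the inserted value down to the next row. The recording tableau Q records, in position (i, j), the step at which that cell was added to P.
  Insert 1 (step 1): P = [1];  Q = [1]
  Insert 2 (step 2): P = [1, 2];  Q = [1, 2]
  Insert 3 (step 3): P = [1, 2, 3];  Q = [1, 2, 3]
  Insert 6 (step 4): P = [1, 2, 3, 6];  Q = [1, 2, 3, 4]
  Insert 4 (step 5): P = [1, 2, 3, 4] / [6];  Q = [1, 2, 3, 4] / [5]
  Insert 5 (step 6): P = [1, 2, 3, 4, 5] / [6];  Q = [1, 2, 3, 4, 6] / [5]
Final shape: (5, 1).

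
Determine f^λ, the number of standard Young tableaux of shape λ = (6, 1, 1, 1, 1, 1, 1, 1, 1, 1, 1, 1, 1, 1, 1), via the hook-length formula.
# SYT of shape (6, 1, 1, 1, 1, 1, 1, 1, 1, 1, 1, 1, 1, 1, 1) = 11628

Hook-length formula: f^λ = n! / Π hook(c), product over all cells c of the Young diagram. For λ = (6, 1, 1, 1, 1, 1, 1, 1, 1, 1, 1, 1, 1, 1, 1), n = 20 boxes. Hook lengths by row (left-to-right, top-to-bottom): [20, 5, 4, 3, 2, 1]; [14]; [13]; [12]; [11]; [10]; [9]; [8]; [7]; [6]; [5]; [4]; [3]; [2]; [1]. Product of hooks = 209227898880000. So f^λ = 20! / 209227898880000 = 2432902008176640000 / 209227898880000 = 11628.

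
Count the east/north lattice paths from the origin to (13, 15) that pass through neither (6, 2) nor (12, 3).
Number of paths = 35268233

Inclusion–exclusion. Total paths: C(28, 13) = 37442160. Through P₁: C(8, 6)·C(20, 7) = 2170560. Through P₂: C(15, 12)·C(13, 1) = 5915. Since P₁ is strictly southwest of P₂, a monotone path through both must visit P₁ then P₂; paths through both = C(8, 6)·C(7, 6)·C(13, 1) = 2548. Avoid both = 37442160 − 2170560 − 5915 + 2548 = 35268233.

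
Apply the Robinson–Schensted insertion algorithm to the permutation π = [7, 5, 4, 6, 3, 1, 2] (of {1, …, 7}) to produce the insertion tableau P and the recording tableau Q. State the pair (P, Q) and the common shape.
P = [1, 2] / [3, 6] / [4] / [5] / [7];  Q = [1, 4] / [2, 7] / [3] / [5] / [6];  common shape = (2, 2, 1, 1, 1)

Row-insert the values π_1, π_2, … into P one at a time, bumping the leftmost entry strictly greater than the inserted value down to the next row. The recording tableau Q records, in position (i, j), the step at which that cell was added to P.
  Insert 7 (step 1): P = [7];  Q = [1]
  Insert 5 (step 2): P = [5] / [7];  Q = [1] / [2]
  Insert 4 (step 3): P = [4] / [5] / [7];  Q = [1] / [2] / [3]
  Insert 6 (step 4): P = [4, 6] / [5] / [7];  Q = [1, 4] / [2] / [3]
  Insert 3 (step 5): P = [3, 6] / [4] / [5] / [7];  Q = [1, 4] / [2] / [3] / [5]
  Insert 1 (step 6): P = [1, 6] / [3] / [4] / [5] / [7];  Q = [1, 4] / [2] / [3] / [5] / [6]
  Insert 2 (step 7): P = [1, 2] / [3, 6] / [4] / [5] / [7];  Q = [1, 4] / [2, 7] / [3] / [5] / [6]
Final shape: (2, 2, 1, 1, 1).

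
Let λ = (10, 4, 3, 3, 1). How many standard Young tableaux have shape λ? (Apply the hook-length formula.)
# SYT of shape (10, 4, 3, 3, 1) = 142849980

Hook-length formula: f^λ = n! / Π hook(c), product over all cells c of the Young diagram. For λ = (10, 4, 3, 3, 1), n = 21 boxes. Hook lengths by row (left-to-right, top-to-bottom): [14, 12, 11, 8, 6, 5, 4, 3, 2, 1]; [7, 5, 4, 1]; [5, 3, 2]; [4, 2, 1]; [1]. Product of hooks = 357654528000. So f^λ = 21! / 357654528000 = 51090942171709440000 / 357654528000 = 142849980.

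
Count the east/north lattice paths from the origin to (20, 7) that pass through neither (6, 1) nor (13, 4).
Number of paths = 431910

Inclusion–exclusion. Total paths: C(27, 20) = 888030. Through P₁: C(7, 6)·C(20, 14) = 271320. Through P₂: C(17, 13)·C(10, 7) = 285600. Since P₁ is strictly southwest of P₂, a monotone path through both must visit P₁ then P₂; paths through both = C(7, 6)·C(10, 7)·C(10, 7) = 100800. Avoid both = 888030 − 271320 − 285600 + 100800 = 431910.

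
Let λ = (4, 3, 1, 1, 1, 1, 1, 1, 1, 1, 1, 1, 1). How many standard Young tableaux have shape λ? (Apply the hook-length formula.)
# SYT of shape (4, 3, 1, 1, 1, 1, 1, 1, 1, 1, 1, 1, 1) = 29835

Hook-length formula: f^λ = n! / Π hook(c), product over all cells c of the Young diagram. For λ = (4, 3, 1, 1, 1, 1, 1, 1, 1, 1, 1, 1, 1), n = 18 boxes. Hook lengths by row (left-to-right, top-to-bottom): [16, 4, 3, 1]; [14, 2, 1]; [11]; [10]; [9]; [8]; [7]; [6]; [5]; [4]; [3]; [2]; [1]. Product of hooks = 214592716800. So f^λ = 18! / 214592716800 = 6402373705728000 / 214592716800 = 29835.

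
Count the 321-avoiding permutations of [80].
C_80 = 1136359577947336271931632877004667456667613940

These 321-avoiding permutations are counted by the Catalan number C_n = (1/(n + 1)) · C(2n, n). For n = 80: C_80 = (1/81) · C(160, 80) = 92045125813734238026462263037378063990076729140/81 = 1136359577947336271931632877004667456667613940.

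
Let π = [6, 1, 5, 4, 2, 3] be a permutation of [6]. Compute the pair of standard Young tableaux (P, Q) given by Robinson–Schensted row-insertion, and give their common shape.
P = [1, 2, 3] / [4] / [5] / [6];  Q = [1, 3, 6] / [2] / [4] / [5];  common shape = (3, 1, 1, 1)

Row-insert the values π_1, π_2, … into P one at a time, bumping the leftmost entry strictly greater than the inserted value down to the next row. The recording tableau Q records, in position (i, j), the step at which that cell was added to P.
  Insert 6 (step 1): P = [6];  Q = [1]
  Insert 1 (step 2): P = [1] / [6];  Q = [1] / [2]
  Insert 5 (step 3): P = [1, 5] / [6];  Q = [1, 3] / [2]
  Insert 4 (step 4): P = [1, 4] / [5] / [6];  Q = [1, 3] / [2] / [4]
  Insert 2 (step 5): P = [1, 2] / [4] / [5] / [6];  Q = [1, 3] / [2] / [4] / [5]
  Insert 3 (step 6): P = [1, 2, 3] / [4] / [5] / [6];  Q = [1, 3, 6] / [2] / [4] / [5]
Final shape: (3, 1, 1, 1).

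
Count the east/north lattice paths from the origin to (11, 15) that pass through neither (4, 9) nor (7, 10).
Number of paths = 4409132

Inclusion–exclusion. Total paths: C(26, 11) = 7726160. Through P₁: C(13, 4)·C(13, 7) = 1226940. Through P₂: C(17, 7)·C(9, 4) = 2450448. Since P₁ is strictly southwest of P₂, a monotone path through both must visit P₁ then P₂; paths through both = C(13, 4)·C(4, 3)·C(9, 4) = 360360. Avoid both = 7726160 − 1226940 − 2450448 + 360360 = 4409132.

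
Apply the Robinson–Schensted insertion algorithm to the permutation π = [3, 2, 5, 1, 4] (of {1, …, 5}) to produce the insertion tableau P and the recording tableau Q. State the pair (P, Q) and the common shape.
P = [1, 4] / [2, 5] / [3];  Q = [1, 3] / [2, 5] / [4];  common shape = (2, 2, 1)

Row-insert the values π_1, π_2, … into P one at a time, bumping the leftmost entry strictly greater than the inserted value down to the next row. The recording tableau Q records, in position (i, j), the step at which that cell was added to P.
  Insert 3 (step 1): P = [3];  Q = [1]
  Insert 2 (step 2): P = [2] / [3];  Q = [1] / [2]
  Insert 5 (step 3): P = [2, 5] / [3];  Q = [1, 3] / [2]
  Insert 1 (step 4): P = [1, 5] / [2] / [3];  Q = [1, 3] / [2] / [4]
  Insert 4 (step 5): P = [1, 4] / [2, 5] / [3];  Q = [1, 3] / [2, 5] / [4]
Final shape: (2, 2, 1).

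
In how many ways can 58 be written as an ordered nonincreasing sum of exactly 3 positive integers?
p(58, 3 parts) = 280

Partitions of n into exactly k parts are in bijection with partitions of n − k into at most k parts (subtract 1 from each part). So p(58, exactly 3) = p(55, parts ≤ 3). Computing via the recurrence p(m, j) = p(m, j−1) + p(m−j, j) gives 280.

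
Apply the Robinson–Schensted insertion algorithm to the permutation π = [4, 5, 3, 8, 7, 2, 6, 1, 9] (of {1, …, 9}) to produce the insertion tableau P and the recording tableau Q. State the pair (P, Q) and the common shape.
P = [1, 5, 6, 9] / [2, 7] / [3, 8] / [4];  Q = [1, 2, 4, 9] / [3, 5] / [6, 7] / [8];  common shape = (4, 2, 2, 1)

Row-insert the values π_1, π_2, … into P one at a time, bumping the leftmost entry strictly greater than the inserted value down to the next row. The recording tableau Q records, in position (i, j), the step at which that cell was added to P.
  Insert 4 (step 1): P = [4];  Q = [1]
  Insert 5 (step 2): P = [4, 5];  Q = [1, 2]
  Insert 3 (step 3): P = [3, 5] / [4];  Q = [1, 2] / [3]
  Insert 8 (step 4): P = [3, 5, 8] / [4];  Q = [1, 2, 4] / [3]
  Insert 7 (step 5): P = [3, 5, 7] / [4, 8];  Q = [1, 2, 4] / [3, 5]
  Insert 2 (step 6): P = [2, 5, 7] / [3, 8] / [4];  Q = [1, 2, 4] / [3, 5] / [6]
  Insert 6 (step 7): P = [2, 5, 6] / [3, 7] / [4, 8];  Q = [1, 2, 4] / [3, 5] / [6, 7]
  Insert 1 (step 8): P = [1, 5, 6] / [2, 7] / [3, 8] / [4];  Q = [1, 2, 4] / [3, 5] / [6, 7] / [8]
  Insert 9 (step 9): P = [1, 5, 6, 9] / [2, 7] / [3, 8] / [4];  Q = [1, 2, 4, 9] / [3, 5] / [6, 7] / [8]
Final shape: (4, 2, 2, 1).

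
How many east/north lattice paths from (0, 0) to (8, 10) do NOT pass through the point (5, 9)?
Number of paths = 35750

Total paths from (0, 0) to (8, 10): C(18, 8) = 43758. Paths through (5, 9): (paths (0, 0) → (5, 9)) × (paths (5, 9) → (8, 10)) = C(14, 5) · C(4, 3) = 2002 · 4 = 8008. Avoidance count = 43758 − 8008 = 35750.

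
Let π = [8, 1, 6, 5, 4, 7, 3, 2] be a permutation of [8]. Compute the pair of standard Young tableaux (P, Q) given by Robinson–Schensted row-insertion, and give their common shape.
P = [1, 2, 7] / [3] / [4] / [5] / [6] / [8];  Q = [1, 3, 6] / [2] / [4] / [5] / [7] / [8];  common shape = (3, 1, 1, 1, 1, 1)

Row-insert the values π_1, π_2, … into P one at a time, bumping the leftmost entry strictly greater than the inserted value down to the next row. The recording tableau Q records, in position (i, j), the step at which that cell was added to P.
  Insert 8 (step 1): P = [8];  Q = [1]
  Insert 1 (step 2): P = [1] / [8];  Q = [1] / [2]
  Insert 6 (step 3): P = [1, 6] / [8];  Q = [1, 3] / [2]
  Insert 5 (step 4): P = [1, 5] / [6] / [8];  Q = [1, 3] / [2] / [4]
  Insert 4 (step 5): P = [1, 4] / [5] / [6] / [8];  Q = [1, 3] / [2] / [4] / [5]
  Insert 7 (step 6): P = [1, 4, 7] / [5] / [6] / [8];  Q = [1, 3, 6] / [2] / [4] / [5]
  Insert 3 (step 7): P = [1, 3, 7] / [4] / [5] / [6] / [8];  Q = [1, 3, 6] / [2] / [4] / [5] / [7]
  Insert 2 (step 8): P = [1, 2, 7] / [3] / [4] / [5] / [6] / [8];  Q = [1, 3, 6] / [2] / [4] / [5] / [7] / [8]
Final shape: (3, 1, 1, 1, 1, 1).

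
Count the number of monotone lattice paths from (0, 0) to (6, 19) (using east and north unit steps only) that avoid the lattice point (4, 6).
Number of paths = 155050

Total paths from (0, 0) to (6, 19): C(25, 6) = 177100. Paths through (4, 6): (paths (0, 0) → (4, 6)) × (paths (4, 6) → (6, 19)) = C(10, 4) · C(15, 2) = 210 · 105 = 22050. Avoidance count = 177100 − 22050 = 155050.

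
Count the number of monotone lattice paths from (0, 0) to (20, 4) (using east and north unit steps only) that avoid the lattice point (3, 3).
Number of paths = 10266

Total paths from (0, 0) to (20, 4): C(24, 20) = 10626. Paths through (3, 3): (paths (0, 0) → (3, 3)) × (paths (3, 3) → (20, 4)) = C(6, 3) · C(18, 17) = 20 · 18 = 360. Avoidance count = 10626 − 360 = 10266.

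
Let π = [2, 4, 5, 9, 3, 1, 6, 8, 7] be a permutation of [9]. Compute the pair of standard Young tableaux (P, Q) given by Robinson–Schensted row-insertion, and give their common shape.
P = [1, 3, 5, 6, 7] / [2, 8] / [4, 9];  Q = [1, 2, 3, 4, 8] / [5, 7] / [6, 9];  common shape = (5, 2, 2)

Row-insert the values π_1, π_2, … into P one at a time, bumping the leftmost entry strictly greater than the inserted value down to the next row. The recording tableau Q records, in position (i, j), the step at which that cell was added to P.
  Insert 2 (step 1): P = [2];  Q = [1]
  Insert 4 (step 2): P = [2, 4];  Q = [1, 2]
  Insert 5 (step 3): P = [2, 4, 5];  Q = [1, 2, 3]
  Insert 9 (step 4): P = [2, 4, 5, 9];  Q = [1, 2, 3, 4]
  Insert 3 (step 5): P = [2, 3, 5, 9] / [4];  Q = [1, 2, 3, 4] / [5]
  Insert 1 (step 6): P = [1, 3, 5, 9] / [2] / [4];  Q = [1, 2, 3, 4] / [5] / [6]
  Insert 6 (step 7): P = [1, 3, 5, 6] / [2, 9] / [4];  Q = [1, 2, 3, 4] / [5, 7] / [6]
  Insert 8 (step 8): P = [1, 3, 5, 6, 8] / [2, 9] / [4];  Q = [1, 2, 3, 4, 8] / [5, 7] / [6]
  Insert 7 (step 9): P = [1, 3, 5, 6, 7] / [2, 8] / [4, 9];  Q = [1, 2, 3, 4, 8] / [5, 7] / [6, 9]
Final shape: (5, 2, 2).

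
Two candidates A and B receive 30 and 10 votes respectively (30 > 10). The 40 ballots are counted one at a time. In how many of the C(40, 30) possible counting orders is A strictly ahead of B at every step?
Strict-lead orderings = 423830264

Total orderings of the 40 votes with 30 for A: C(40, 30) = 847660528. By the Bertrand ballot formula (Cycle Lemma / reflection principle), the number of orderings in which A is strictly ahead of B throughout is (p − q)/(p + q) · C(p + q, p) = (30 − 10)/(30 + 10) · 847660528 = 423830264.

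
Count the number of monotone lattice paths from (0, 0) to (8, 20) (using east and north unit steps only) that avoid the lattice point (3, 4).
Number of paths = 2395890

Total paths from (0, 0) to (8, 20): C(28, 8) = 3108105. Paths through (3, 4): (paths (0, 0) → (3, 4)) × (paths (3, 4) → (8, 20)) = C(7, 3) · C(21, 5) = 35 · 20349 = 712215. Avoidance count = 3108105 − 712215 = 2395890.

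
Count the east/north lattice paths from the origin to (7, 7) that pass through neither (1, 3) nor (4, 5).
Number of paths = 1732

Inclusion–exclusion. Total paths: C(14, 7) = 3432. Through P₁: C(4, 1)·C(10, 6) = 840. Through P₂: C(9, 4)·C(5, 3) = 1260. Since P₁ is strictly southwest of P₂, a monotone path through both must visit P₁ then P₂; paths through both = C(4, 1)·C(5, 3)·C(5, 3) = 400. Avoid both = 3432 − 840 − 1260 + 400 = 1732.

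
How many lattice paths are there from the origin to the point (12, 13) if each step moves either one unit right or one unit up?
Number of paths = 5200300

A monotone lattice path from (0, 0) to (12, 13) consists of 12 east steps and 13 north steps in some order, so it is determined by which 12 of the 25 steps are east. The count is C(25, 12) = 5200300.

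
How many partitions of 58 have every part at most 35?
p(58, parts ≤ 35) = 710712

Use the recurrence p(n, m) = p(n, m−1) + p(n−m, m): either the largest part is < m (count p(n, m−1)) or the largest part is exactly m (remove one copy of m, count p(n−m, m)). With p(0, ·) = 1 this gives p(58, parts ≤ 35) = 710712. (By conjugating Young diagrams, this also counts partitions of 58 into at most 35 parts.)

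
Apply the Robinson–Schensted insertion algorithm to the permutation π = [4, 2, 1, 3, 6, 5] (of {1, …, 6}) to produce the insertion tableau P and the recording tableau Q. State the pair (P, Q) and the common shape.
P = [1, 3, 5] / [2, 6] / [4];  Q = [1, 4, 5] / [2, 6] / [3];  common shape = (3, 2, 1)

Row-insert the values π_1, π_2, … into P one at a time, bumping the leftmost entry strictly greater than the inserted value down to the next row. The recording tableau Q records, in position (i, j), the step at which that cell was added to P.
  Insert 4 (step 1): P = [4];  Q = [1]
  Insert 2 (step 2): P = [2] / [4];  Q = [1] / [2]
  Insert 1 (step 3): P = [1] / [2] / [4];  Q = [1] / [2] / [3]
  Insert 3 (step 4): P = [1, 3] / [2] / [4];  Q = [1, 4] / [2] / [3]
  Insert 6 (step 5): P = [1, 3, 6] / [2] / [4];  Q = [1, 4, 5] / [2] / [3]
  Insert 5 (step 6): P = [1, 3, 5] / [2, 6] / [4];  Q = [1, 4, 5] / [2, 6] / [3]
Final shape: (3, 2, 1).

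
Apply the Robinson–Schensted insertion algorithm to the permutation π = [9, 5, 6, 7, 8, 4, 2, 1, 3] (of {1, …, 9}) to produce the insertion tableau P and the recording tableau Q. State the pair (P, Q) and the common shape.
P = [1, 3, 7, 8] / [2, 6] / [4] / [5] / [9];  Q = [1, 3, 4, 5] / [2, 9] / [6] / [7] / [8];  common shape = (4, 2, 1, 1, 1)

Row-insert the values π_1, π_2, … into P one at a time, bumping the leftmost entry strictly greater than the inserted value down to the next row. The recording tableau Q records, in position (i, j), the step at which that cell was added to P.
  Insert 9 (step 1): P = [9];  Q = [1]
  Insert 5 (step 2): P = [5] / [9];  Q = [1] / [2]
  Insert 6 (step 3): P = [5, 6] / [9];  Q = [1, 3] / [2]
  Insert 7 (step 4): P = [5, 6, 7] / [9];  Q = [1, 3, 4] / [2]
  Insert 8 (step 5): P = [5, 6, 7, 8] / [9];  Q = [1, 3, 4, 5] / [2]
  Insert 4 (step 6): P = [4, 6, 7, 8] / [5] / [9];  Q = [1, 3, 4, 5] / [2] / [6]
  Insert 2 (step 7): P = [2, 6, 7, 8] / [4] / [5] / [9];  Q = [1, 3, 4, 5] / [2] / [6] / [7]
  Insert 1 (step 8): P = [1, 6, 7, 8] / [2] / [4] / [5] / [9];  Q = [1, 3, 4, 5] / [2] / [6] / [7] / [8]
  Insert 3 (step 9): P = [1, 3, 7, 8] / [2, 6] / [4] / [5] / [9];  Q = [1, 3, 4, 5] / [2, 9] / [6] / [7] / [8]
Final shape: (4, 2, 1, 1, 1).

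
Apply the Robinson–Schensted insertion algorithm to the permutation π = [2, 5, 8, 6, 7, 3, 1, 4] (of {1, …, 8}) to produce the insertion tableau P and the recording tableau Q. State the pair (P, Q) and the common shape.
P = [1, 3, 4, 7] / [2, 6] / [5] / [8];  Q = [1, 2, 3, 5] / [4, 8] / [6] / [7];  common shape = (4, 2, 1, 1)

Row-insert the values π_1, π_2, … into P one at a time, bumping the leftmost entry strictly greater than the inserted value down to the next row. The recording tableau Q records, in position (i, j), the step at which that cell was added to P.
  Insert 2 (step 1): P = [2];  Q = [1]
  Insert 5 (step 2): P = [2, 5];  Q = [1, 2]
  Insert 8 (step 3): P = [2, 5, 8];  Q = [1, 2, 3]
  Insert 6 (step 4): P = [2, 5, 6] / [8];  Q = [1, 2, 3] / [4]
  Insert 7 (step 5): P = [2, 5, 6, 7] / [8];  Q = [1, 2, 3, 5] / [4]
  Insert 3 (step 6): P = [2, 3, 6, 7] / [5] / [8];  Q = [1, 2, 3, 5] / [4] / [6]
  Insert 1 (step 7): P = [1, 3, 6, 7] / [2] / [5] / [8];  Q = [1, 2, 3, 5] / [4] / [6] / [7]
  Insert 4 (step 8): P = [1, 3, 4, 7] / [2, 6] / [5] / [8];  Q = [1, 2, 3, 5] / [4, 8] / [6] / [7]
Final shape: (4, 2, 1, 1).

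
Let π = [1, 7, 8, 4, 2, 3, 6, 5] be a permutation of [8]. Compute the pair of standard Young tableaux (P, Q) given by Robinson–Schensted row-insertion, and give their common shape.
P = [1, 2, 3, 5] / [4, 6] / [7, 8];  Q = [1, 2, 3, 7] / [4, 6] / [5, 8];  common shape = (4, 2, 2)

Row-insert the values π_1, π_2, … into P one at a time, bumping the leftmost entry strictly greater than the inserted value down to the next row. The recording tableau Q records, in position (i, j), the step at which that cell was added to P.
  Insert 1 (step 1): P = [1];  Q = [1]
  Insert 7 (step 2): P = [1, 7];  Q = [1, 2]
  Insert 8 (step 3): P = [1, 7, 8];  Q = [1, 2, 3]
  Insert 4 (step 4): P = [1, 4, 8] / [7];  Q = [1, 2, 3] / [4]
  Insert 2 (step 5): P = [1, 2, 8] / [4] / [7];  Q = [1, 2, 3] / [4] / [5]
  Insert 3 (step 6): P = [1, 2, 3] / [4, 8] / [7];  Q = [1, 2, 3] / [4, 6] / [5]
  Insert 6 (step 7): P = [1, 2, 3, 6] / [4, 8] / [7];  Q = [1, 2, 3, 7] / [4, 6] / [5]
  Insert 5 (step 8): P = [1, 2, 3, 5] / [4, 6] / [7, 8];  Q = [1, 2, 3, 7] / [4, 6] / [5, 8]
Final shape: (4, 2, 2).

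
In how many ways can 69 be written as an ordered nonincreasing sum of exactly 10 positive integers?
p(69, 10 parts) = 175586

Partitions of n into exactly k parts are in bijection with partitions of n − k into at most k parts (subtract 1 from each part). So p(69, exactly 10) = p(59, parts ≤ 10). Computing via the recurrence p(m, j) = p(m, j−1) + p(m−j, j) gives 175586.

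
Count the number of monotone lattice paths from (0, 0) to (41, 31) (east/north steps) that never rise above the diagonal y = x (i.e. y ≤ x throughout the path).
Number of paths = 58302688527022698528

By the reflection principle (André's argument), the number of monotone paths to (41, 31) with n ≤ m that never go above y = x is C(72, 41) − C(72, 42) = 222610265284995758016 − 164307576757973059488 = 58302688527022698528.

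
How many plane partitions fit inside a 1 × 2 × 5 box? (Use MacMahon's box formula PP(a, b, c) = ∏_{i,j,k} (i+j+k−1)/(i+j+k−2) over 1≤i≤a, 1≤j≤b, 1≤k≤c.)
PP(1, 2, 5) = 21

Evaluate the triple product over i = 1..1, j = 1..2, k = 1..5. The factors are (2/1) · (3/2) · (4/3) · (5/4) · (6/5) · (3/2) · (4/3) · (5/4) · … (10 factors total). The numerators and denominators telescope so the product is an integer; carrying out the multiplication exactly gives PP(1, 2, 5) = 21.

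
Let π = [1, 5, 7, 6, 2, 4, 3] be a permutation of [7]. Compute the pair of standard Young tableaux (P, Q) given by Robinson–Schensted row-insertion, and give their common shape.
P = [1, 2, 3] / [4, 6] / [5] / [7];  Q = [1, 2, 3] / [4, 6] / [5] / [7];  common shape = (3, 2, 1, 1)

Row-insert the values π_1, π_2, … into P one at a time, bumping the leftmost entry strictly greater than the inserted value down to the next row. The recording tableau Q records, in position (i, j), the step at which that cell was added to P.
  Insert 1 (step 1): P = [1];  Q = [1]
  Insert 5 (step 2): P = [1, 5];  Q = [1, 2]
  Insert 7 (step 3): P = [1, 5, 7];  Q = [1, 2, 3]
  Insert 6 (step 4): P = [1, 5, 6] / [7];  Q = [1, 2, 3] / [4]
  Insert 2 (step 5): P = [1, 2, 6] / [5] / [7];  Q = [1, 2, 3] / [4] / [5]
  Insert 4 (step 6): P = [1, 2, 4] / [5, 6] / [7];  Q = [1, 2, 3] / [4, 6] / [5]
  Insert 3 (step 7): P = [1, 2, 3] / [4, 6] / [5] / [7];  Q = [1, 2, 3] / [4, 6] / [5] / [7]
Final shape: (3, 2, 1, 1).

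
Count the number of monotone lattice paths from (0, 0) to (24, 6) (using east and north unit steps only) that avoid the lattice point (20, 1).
Number of paths = 591129

Total paths from (0, 0) to (24, 6): C(30, 24) = 593775. Paths through (20, 1): (paths (0, 0) → (20, 1)) × (paths (20, 1) → (24, 6)) = C(21, 20) · C(9, 4) = 21 · 126 = 2646. Avoidance count = 593775 − 2646 = 591129.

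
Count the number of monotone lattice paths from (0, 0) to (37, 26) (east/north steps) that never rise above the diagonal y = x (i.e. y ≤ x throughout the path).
Number of paths = 112792097461349754

By the reflection principle (André's argument), the number of monotone paths to (37, 26) with n ≤ m that never go above y = x is C(63, 37) − C(63, 38) = 357174975294274221 − 244382877832924467 = 112792097461349754.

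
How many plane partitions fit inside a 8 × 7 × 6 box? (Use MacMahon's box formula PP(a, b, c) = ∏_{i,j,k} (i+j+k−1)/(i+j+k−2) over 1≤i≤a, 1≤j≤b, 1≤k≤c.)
PP(8, 7, 6) = 19702998159210080

Evaluate the triple product over i = 1..8, j = 1..7, k = 1..6. The factors are (2/1) · (3/2) · (4/3) · (5/4) · (6/5) · (7/6) · (3/2) · (4/3) · … (336 factors total). The numerators and denominators telescope so the product is an integer; carrying out the multiplication exactly gives PP(8, 7, 6) = 19702998159210080.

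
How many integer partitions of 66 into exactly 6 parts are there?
p(66, 6 parts) = 19858

Partitions of n into exactly k parts are in bijection with partitions of n − k into at most k parts (subtract 1 from each part). So p(66, exactly 6) = p(60, parts ≤ 6). Computing via the recurrence p(m, j) = p(m, j−1) + p(m−j, j) gives 19858.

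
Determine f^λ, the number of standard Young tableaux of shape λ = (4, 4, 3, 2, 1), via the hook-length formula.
# SYT of shape (4, 4, 3, 2, 1) = 48048

Hook-length formula: f^λ = n! / Π hook(c), product over all cells c of the Young diagram. For λ = (4, 4, 3, 2, 1), n = 14 boxes. Hook lengths by row (left-to-right, top-to-bottom): [8, 6, 4, 2]; [7, 5, 3, 1]; [5, 3, 1]; [3, 1]; [1]. Product of hooks = 1814400. So f^λ = 14! / 1814400 = 87178291200 / 1814400 = 48048.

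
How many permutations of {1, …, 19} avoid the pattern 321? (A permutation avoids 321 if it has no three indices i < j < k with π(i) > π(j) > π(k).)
C_19 = 1767263190

These 321-avoiding permutations are counted by the Catalan number C_n = (1/(n + 1)) · C(2n, n). For n = 19: C_19 = (1/20) · C(38, 19) = 35345263800/20 = 1767263190.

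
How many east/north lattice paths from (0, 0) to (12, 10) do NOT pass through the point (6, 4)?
Number of paths = 452606

Total paths from (0, 0) to (12, 10): C(22, 12) = 646646. Paths through (6, 4): (paths (0, 0) → (6, 4)) × (paths (6, 4) → (12, 10)) = C(10, 6) · C(12, 6) = 210 · 924 = 194040. Avoidance count = 646646 − 194040 = 452606.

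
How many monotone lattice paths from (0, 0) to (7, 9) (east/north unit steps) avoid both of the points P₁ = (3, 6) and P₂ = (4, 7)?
Number of paths = 6880

Inclusion–exclusion. Total paths: C(16, 7) = 11440. Through P₁: C(9, 3)·C(7, 4) = 2940. Through P₂: C(11, 4)·C(5, 3) = 3300. Since P₁ is strictly southwest of P₂, a monotone path through both must visit P₁ then P₂; paths through both = C(9, 3)·C(2, 1)·C(5, 3) = 1680. Avoid both = 11440 − 2940 − 3300 + 1680 = 6880.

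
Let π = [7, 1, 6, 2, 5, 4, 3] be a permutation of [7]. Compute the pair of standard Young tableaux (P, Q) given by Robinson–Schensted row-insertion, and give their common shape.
P = [1, 2, 3] / [4] / [5] / [6] / [7];  Q = [1, 3, 5] / [2] / [4] / [6] / [7];  common shape = (3, 1, 1, 1, 1)

Row-insert the values π_1, π_2, … into P one at a time, bumping the leftmost entry strictly greater than the inserted value down to the next row. The recording tableau Q records, in position (i, j), the step at which that cell was added to P.
  Insert 7 (step 1): P = [7];  Q = [1]
  Insert 1 (step 2): P = [1] / [7];  Q = [1] / [2]
  Insert 6 (step 3): P = [1, 6] / [7];  Q = [1, 3] / [2]
  Insert 2 (step 4): P = [1, 2] / [6] / [7];  Q = [1, 3] / [2] / [4]
  Insert 5 (step 5): P = [1, 2, 5] / [6] / [7];  Q = [1, 3, 5] / [2] / [4]
  Insert 4 (step 6): P = [1, 2, 4] / [5] / [6] / [7];  Q = [1, 3, 5] / [2] / [4] / [6]
  Insert 3 (step 7): P = [1, 2, 3] / [4] / [5] / [6] / [7];  Q = [1, 3, 5] / [2] / [4] / [6] / [7]
Final shape: (3, 1, 1, 1, 1).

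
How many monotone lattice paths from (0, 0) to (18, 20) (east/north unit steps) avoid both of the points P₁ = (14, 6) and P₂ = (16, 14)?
Number of paths = 29436397710

Inclusion–exclusion. Total paths: C(38, 18) = 33578000610. Through P₁: C(20, 14)·C(18, 4) = 118605600. Through P₂: C(30, 16)·C(8, 2) = 4071834900. Since P₁ is strictly southwest of P₂, a monotone path through both must visit P₁ then P₂; paths through both = C(20, 14)·C(10, 2)·C(8, 2) = 48837600. Avoid both = 33578000610 − 118605600 − 4071834900 + 48837600 = 29436397710.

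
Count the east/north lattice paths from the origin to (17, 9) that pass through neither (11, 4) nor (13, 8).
Number of paths = 1578845

Inclusion–exclusion. Total paths: C(26, 17) = 3124550. Through P₁: C(15, 11)·C(11, 6) = 630630. Through P₂: C(21, 13)·C(5, 4) = 1017450. Since P₁ is strictly southwest of P₂, a monotone path through both must visit P₁ then P₂; paths through both = C(15, 11)·C(6, 2)·C(5, 4) = 102375. Avoid both = 3124550 − 630630 − 1017450 + 102375 = 1578845.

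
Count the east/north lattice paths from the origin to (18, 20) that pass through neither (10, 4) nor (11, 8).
Number of paths = 29285560263

Inclusion–exclusion. Total paths: C(38, 18) = 33578000610. Through P₁: C(14, 10)·C(24, 8) = 736206471. Through P₂: C(19, 11)·C(19, 7) = 3808425816. Since P₁ is strictly southwest of P₂, a monotone path through both must visit P₁ then P₂; paths through both = C(14, 10)·C(5, 1)·C(19, 7) = 252191940. Avoid both = 33578000610 − 736206471 − 3808425816 + 252191940 = 29285560263.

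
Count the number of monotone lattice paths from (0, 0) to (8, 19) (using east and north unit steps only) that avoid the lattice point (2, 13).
Number of paths = 2123055

Total paths from (0, 0) to (8, 19): C(27, 8) = 2220075. Paths through (2, 13): (paths (0, 0) → (2, 13)) × (paths (2, 13) → (8, 19)) = C(15, 2) · C(12, 6) = 105 · 924 = 97020. Avoidance count = 2220075 − 97020 = 2123055.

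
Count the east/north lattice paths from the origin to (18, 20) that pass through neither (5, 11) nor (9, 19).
Number of paths = 31357822650

Inclusion–exclusion. Total paths: C(38, 18) = 33578000610. Through P₁: C(16, 5)·C(22, 13) = 2172730560. Through P₂: C(28, 9)·C(10, 9) = 69069000. Since P₁ is strictly southwest of P₂, a monotone path through both must visit P₁ then P₂; paths through both = C(16, 5)·C(12, 4)·C(10, 9) = 21621600. Avoid both = 33578000610 − 2172730560 − 69069000 + 21621600 = 31357822650.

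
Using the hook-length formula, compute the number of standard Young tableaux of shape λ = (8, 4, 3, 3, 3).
# SYT of shape (8, 4, 3, 3, 3) = 148140720

Hook-length formula: f^λ = n! / Π hook(c), product over all cells c of the Young diagram. For λ = (8, 4, 3, 3, 3), n = 21 boxes. Hook lengths by row (left-to-right, top-to-bottom): [12, 11, 10, 6, 4, 3, 2, 1]; [7, 6, 5, 1]; [5, 4, 3]; [4, 3, 2]; [3, 2, 1]. Product of hooks = 344881152000. So f^λ = 21! / 344881152000 = 51090942171709440000 / 344881152000 = 148140720.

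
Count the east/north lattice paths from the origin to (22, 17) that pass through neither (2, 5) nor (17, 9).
Number of paths = 42362928972

Inclusion–exclusion. Total paths: C(39, 22) = 51021117810. Through P₁: C(7, 2)·C(32, 20) = 4741649640. Through P₂: C(26, 17)·C(13, 5) = 4021295850. Since P₁ is strictly southwest of P₂, a monotone path through both must visit P₁ then P₂; paths through both = C(7, 2)·C(19, 15)·C(13, 5) = 104756652. Avoid both = 51021117810 − 4741649640 − 4021295850 + 104756652 = 42362928972.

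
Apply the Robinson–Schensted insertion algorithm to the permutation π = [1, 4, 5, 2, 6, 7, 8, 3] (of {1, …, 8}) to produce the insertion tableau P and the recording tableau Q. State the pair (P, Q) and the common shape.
P = [1, 2, 3, 6, 7, 8] / [4, 5];  Q = [1, 2, 3, 5, 6, 7] / [4, 8];  common shape = (6, 2)

Row-insert the values π_1, π_2, … into P one at a time, bumping the leftmost entry strictly greater than the inserted value down to the next row. The recording tableau Q records, in position (i, j), the step at which that cell was added to P.
  Insert 1 (step 1): P = [1];  Q = [1]
  Insert 4 (step 2): P = [1, 4];  Q = [1, 2]
  Insert 5 (step 3): P = [1, 4, 5];  Q = [1, 2, 3]
  Insert 2 (step 4): P = [1, 2, 5] / [4];  Q = [1, 2, 3] / [4]
  Insert 6 (step 5): P = [1, 2, 5, 6] / [4];  Q = [1, 2, 3, 5] / [4]
  Insert 7 (step 6): P = [1, 2, 5, 6, 7] / [4];  Q = [1, 2, 3, 5, 6] / [4]
  Insert 8 (step 7): P = [1, 2, 5, 6, 7, 8] / [4];  Q = [1, 2, 3, 5, 6, 7] / [4]
  Insert 3 (step 8): P = [1, 2, 3, 6, 7, 8] / [4, 5];  Q = [1, 2, 3, 5, 6, 7] / [4, 8]
Final shape: (6, 2).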